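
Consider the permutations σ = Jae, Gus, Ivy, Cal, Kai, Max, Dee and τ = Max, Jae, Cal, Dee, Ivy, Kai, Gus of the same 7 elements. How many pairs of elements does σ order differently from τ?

12

Assign each item its position (1..7) in the first ordering, then rewrite the second ordering as that position sequence:
positions: Jae→1, Gus→2, Ivy→3, Cal→4, Kai→5, Max→6, Dee→7
second ordering as positions: [6, 1, 4, 7, 3, 5, 2]
Discordant pairs = inversions in this position sequence.
6: 1, 4, 3, 5, 2 → 5
1: 0
4: 3, 2 → 2
7: 3, 5, 2 → 3
3: 2 → 1
5: 2 → 1
2: 0
Total: 5 + 0 + 2 + 3 + 1 + 1 + 0 = 12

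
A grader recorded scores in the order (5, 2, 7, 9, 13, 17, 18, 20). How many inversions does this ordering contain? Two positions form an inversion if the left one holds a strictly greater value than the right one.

Inversions: 1

Element-by-element contributions:
5 → 2 → 1
2 → none → 0
7 → none → 0
9 → none → 0
13 → none → 0
17 → none → 0
18 → none → 0
20 → none → 0
Sum: 1 + 0 + 0 + 0 + 0 + 0 + 0 + 0 = 1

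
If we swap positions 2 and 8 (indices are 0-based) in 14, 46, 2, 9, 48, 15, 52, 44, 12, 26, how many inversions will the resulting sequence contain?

Positions 2 and 8 hold 2 and 12; after swapping, the array is [14, 46, 12, 9, 48, 15, 52, 44, 2, 26].
For each element, count later entries that are smaller:
14: 3
46: 6
12: 2
9: 1
48: 4
15: 1
52: 3
44: 2
2: 0
26: 0
Sum: 3 + 6 + 2 + 1 + 4 + 1 + 3 + 2 + 0 + 0 = 22

22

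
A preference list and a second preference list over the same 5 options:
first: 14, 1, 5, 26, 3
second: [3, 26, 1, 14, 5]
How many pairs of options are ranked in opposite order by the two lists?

8

Assign each item its position (1..5) in the first ordering, then rewrite the second ordering as that position sequence:
positions: 14→1, 1→2, 5→3, 26→4, 3→5
second ordering as positions: [5, 4, 2, 1, 3]
Discordant pairs = inversions in this position sequence.
5: 4, 2, 1, 3 → 4
4: 2, 1, 3 → 3
2: 1 → 1
1: 0
3: 0
Total: 4 + 3 + 1 + 0 + 0 = 8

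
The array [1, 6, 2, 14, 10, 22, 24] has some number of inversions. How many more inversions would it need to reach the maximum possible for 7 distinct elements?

19

Maximum inversions for 7 distinct elements is C(7, 2) = 7·6/2 = 21.
Current inversions — for each element, count later smaller elements:
1: 0
6: 1
2: 0
14: 1
10: 0
22: 0
24: 0
Current total: 0 + 1 + 0 + 1 + 0 + 0 + 0 = 2
Shortfall: 21 − 2 = 19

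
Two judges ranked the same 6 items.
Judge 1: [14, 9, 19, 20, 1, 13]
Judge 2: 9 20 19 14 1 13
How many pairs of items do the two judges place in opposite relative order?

Assign each item its position (1..6) in the first ordering, then rewrite the second ordering as that position sequence:
positions: 14→1, 9→2, 19→3, 20→4, 1→5, 13→6
second ordering as positions: [2, 4, 3, 1, 5, 6]
Discordant pairs = inversions in this position sequence.
2: 1 → 1
4: 3, 1 → 2
3: 1 → 1
1: 0
5: 0
6: 0
Total: 1 + 2 + 1 + 0 + 0 + 0 = 4

4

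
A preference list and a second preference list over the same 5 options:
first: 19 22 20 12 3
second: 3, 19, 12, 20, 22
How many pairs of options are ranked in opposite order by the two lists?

Assign each item its position (1..5) in the first ordering, then rewrite the second ordering as that position sequence:
positions: 19→1, 22→2, 20→3, 12→4, 3→5
second ordering as positions: [5, 1, 4, 3, 2]
Discordant pairs = inversions in this position sequence.
5: 1, 4, 3, 2 → 4
1: 0
4: 3, 2 → 2
3: 2 → 1
2: 0
Total: 4 + 0 + 2 + 1 + 0 = 7

7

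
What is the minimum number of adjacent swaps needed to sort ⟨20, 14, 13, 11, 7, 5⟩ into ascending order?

The minimum number of adjacent swaps to sort an array equals its inversion count, since every such swap removes exactly one inversion.
Count inversions — for each element, later elements that are smaller:
20: 14, 13, 11, 7, 5 → 5
14: 13, 11, 7, 5 → 4
13: 11, 7, 5 → 3
11: 7, 5 → 2
7: 5 → 1
5: none → 0
Total inversions: 5 + 4 + 3 + 2 + 1 + 0 = 15

There are 15 swaps.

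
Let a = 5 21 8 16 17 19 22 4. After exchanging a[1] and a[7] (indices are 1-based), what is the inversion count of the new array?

Positions 1 and 7 hold 5 and 22; after swapping, the array is [22, 21, 8, 16, 17, 19, 5, 4].
Sweep left to right; for each value list the smaller values that follow it:
22: 7
21: 6
8: 2
16: 2
17: 2
19: 2
5: 1
4: 0
Sum: 7 + 6 + 2 + 2 + 2 + 2 + 1 + 0 = 22

There are 22 inversions.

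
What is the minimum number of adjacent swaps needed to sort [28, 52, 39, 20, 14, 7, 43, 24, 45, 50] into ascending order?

20

Minimum adjacent swaps = number of inversions (each swap of adjacent out-of-order elements removes one inversion and no swap can remove more).
Count inversions — for each element, later elements that are smaller:
28: 20, 14, 7, 24 → 4
52: 39, 20, 14, 7, 43, 24, 45, 50 → 8
39: 20, 14, 7, 24 → 4
20: 14, 7 → 2
14: 7 → 1
7: none → 0
43: 24 → 1
24: none → 0
45: none → 0
50: none → 0
Total inversions: 4 + 8 + 4 + 2 + 1 + 0 + 1 + 0 + 0 + 0 = 20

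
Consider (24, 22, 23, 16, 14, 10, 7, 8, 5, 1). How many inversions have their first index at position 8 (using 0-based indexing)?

The element at index 8 is 5.
Elements after it: 1
Those smaller than 5: 1

1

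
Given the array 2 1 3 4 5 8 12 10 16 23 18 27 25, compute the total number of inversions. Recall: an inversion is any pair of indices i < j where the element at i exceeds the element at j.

Count, for each position, how many later elements it exceeds:
2 → 1 → 1
1 → none → 0
3 → none → 0
4 → none → 0
5 → none → 0
8 → none → 0
12 → 10 → 1
10 → none → 0
16 → none → 0
23 → 18 → 1
18 → none → 0
27 → 25 → 1
25 → none → 0
Sum: 1 + 0 + 0 + 0 + 0 + 0 + 1 + 0 + 0 + 1 + 0 + 1 + 0 = 4

Inversions: 4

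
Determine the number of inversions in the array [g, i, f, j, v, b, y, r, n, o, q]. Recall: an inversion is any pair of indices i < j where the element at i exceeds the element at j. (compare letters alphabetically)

18

For each element, count later entries that are smaller:
g: 2
i: 2
f: 1
j: 1
v: 5
b: 0
y: 4
r: 3
n: 0
o: 0
q: 0
Sum: 2 + 2 + 1 + 1 + 5 + 0 + 4 + 3 + 0 + 0 + 0 = 18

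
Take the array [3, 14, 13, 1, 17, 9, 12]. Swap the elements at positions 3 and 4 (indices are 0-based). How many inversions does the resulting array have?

Positions 3 and 4 hold 1 and 17; after swapping, the array is [3, 14, 13, 17, 1, 9, 12].
For each element, count later entries that are smaller:
3 → 1 → 1
14 → 13, 1, 9, 12 → 4
13 → 1, 9, 12 → 3
17 → 1, 9, 12 → 3
1 → none → 0
9 → none → 0
12 → none → 0
Sum: 1 + 4 + 3 + 3 + 0 + 0 + 0 = 11

11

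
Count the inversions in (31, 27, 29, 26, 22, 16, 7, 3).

Element-by-element contributions:
31: 7
27: 5
29: 5
26: 4
22: 3
16: 2
7: 1
3: 0
Sum: 7 + 5 + 5 + 4 + 3 + 2 + 1 + 0 = 27

27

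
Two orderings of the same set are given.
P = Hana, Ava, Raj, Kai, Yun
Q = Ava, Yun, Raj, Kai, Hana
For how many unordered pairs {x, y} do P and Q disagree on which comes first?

Assign each item its position (1..5) in the first ordering, then rewrite the second ordering as that position sequence:
positions: Hana→1, Ava→2, Raj→3, Kai→4, Yun→5
second ordering as positions: [2, 5, 3, 4, 1]
Discordant pairs = inversions in this position sequence.
2: 1 → 1
5: 3, 4, 1 → 3
3: 1 → 1
4: 1 → 1
1: 0
Total: 1 + 3 + 1 + 1 + 0 = 6

6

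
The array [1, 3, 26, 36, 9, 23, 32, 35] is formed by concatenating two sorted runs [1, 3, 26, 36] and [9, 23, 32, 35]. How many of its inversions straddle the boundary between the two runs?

Cross-inversions: 6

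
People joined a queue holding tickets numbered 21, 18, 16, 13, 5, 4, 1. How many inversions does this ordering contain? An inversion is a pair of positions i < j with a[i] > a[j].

There are 21 inversions.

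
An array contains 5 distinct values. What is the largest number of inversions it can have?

10 inversions

The maximum occurs when the array is in strictly decreasing order: every one of the C(5, 2) pairs is inverted.
C(5, 2) = 5·4/2 = 10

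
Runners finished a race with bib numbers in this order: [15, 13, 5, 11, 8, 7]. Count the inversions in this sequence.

There are 12 out-of-order pairs.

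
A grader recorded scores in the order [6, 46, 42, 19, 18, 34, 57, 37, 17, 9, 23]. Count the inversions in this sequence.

31

For each element, count later entries that are smaller:
6 → none → 0
46 → 42, 19, 18, 34, 37, 17, 9, 23 → 8
42 → 19, 18, 34, 37, 17, 9, 23 → 7
19 → 18, 17, 9 → 3
18 → 17, 9 → 2
34 → 17, 9, 23 → 3
57 → 37, 17, 9, 23 → 4
37 → 17, 9, 23 → 3
17 → 9 → 1
9 → none → 0
23 → none → 0
Sum: 0 + 8 + 7 + 3 + 2 + 3 + 4 + 3 + 1 + 0 + 0 = 31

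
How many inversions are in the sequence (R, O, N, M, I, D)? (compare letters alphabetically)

There are 15 out-of-order pairs.

For each element, count later entries that are smaller:
R: 5
O: 4
N: 3
M: 2
I: 1
D: 0
Sum: 5 + 4 + 3 + 2 + 1 + 0 = 15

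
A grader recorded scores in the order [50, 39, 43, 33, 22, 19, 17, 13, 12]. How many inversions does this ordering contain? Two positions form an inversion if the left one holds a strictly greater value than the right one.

Count, for each position, how many later elements it exceeds:
50 → 39, 43, 33, 22, 19, 17, 13, 12 → 8
39 → 33, 22, 19, 17, 13, 12 → 6
43 → 33, 22, 19, 17, 13, 12 → 6
33 → 22, 19, 17, 13, 12 → 5
22 → 19, 17, 13, 12 → 4
19 → 17, 13, 12 → 3
17 → 13, 12 → 2
13 → 12 → 1
12 → none → 0
Sum: 8 + 6 + 6 + 5 + 4 + 3 + 2 + 1 + 0 = 35

35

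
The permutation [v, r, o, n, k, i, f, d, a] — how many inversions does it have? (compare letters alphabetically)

For each element, count later entries that are smaller:
v: 8
r: 7
o: 6
n: 5
k: 4
i: 3
f: 2
d: 1
a: 0
Sum: 8 + 7 + 6 + 5 + 4 + 3 + 2 + 1 + 0 = 36

36 out-of-order pairs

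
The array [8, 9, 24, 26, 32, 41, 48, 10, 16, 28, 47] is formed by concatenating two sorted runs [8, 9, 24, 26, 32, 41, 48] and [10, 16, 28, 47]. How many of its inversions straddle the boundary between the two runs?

Count, for every r in R, how many entries of L exceed r:
r = 10: 24, 26, 32, 41, 48 → 5
r = 16: 24, 26, 32, 41, 48 → 5
r = 28: 32, 41, 48 → 3
r = 47: 48 → 1
Cross-inversions: 5 + 5 + 3 + 1 = 14

14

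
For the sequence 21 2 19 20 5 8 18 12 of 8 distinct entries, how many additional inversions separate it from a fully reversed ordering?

12

Maximum inversions for 8 distinct elements is C(8, 2) = 8·7/2 = 28.
Current inversions — for each element, count later smaller elements:
21: 7
2: 0
19: 4
20: 4
5: 0
8: 0
18: 1
12: 0
Current total: 7 + 0 + 4 + 4 + 0 + 0 + 1 + 0 = 16
Shortfall: 28 − 16 = 12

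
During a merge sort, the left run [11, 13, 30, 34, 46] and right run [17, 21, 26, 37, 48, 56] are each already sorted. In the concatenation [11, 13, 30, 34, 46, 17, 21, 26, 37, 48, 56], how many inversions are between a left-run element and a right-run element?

10 split inversions

Count, for every r in R, how many entries of L exceed r:
r = 17: 30, 34, 46 → 3
r = 21: 30, 34, 46 → 3
r = 26: 30, 34, 46 → 3
r = 37: 46 → 1
r = 48: none → 0
r = 56: none → 0
Cross-inversions: 3 + 3 + 3 + 1 + 0 + 0 = 10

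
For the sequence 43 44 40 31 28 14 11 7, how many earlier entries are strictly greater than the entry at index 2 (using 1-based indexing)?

0

The element at index 2 is 44.
Elements before it: 43
None of them are larger than 44.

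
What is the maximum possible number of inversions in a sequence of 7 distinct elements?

21

A reversed (strictly descending) arrangement makes every pair an inversion, giving C(7, 2) inversions.
C(7, 2) = 7·6/2 = 21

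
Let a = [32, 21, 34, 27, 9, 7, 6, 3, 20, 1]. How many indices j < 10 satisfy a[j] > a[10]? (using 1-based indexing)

The element at index 10 is 1.
Elements before it: 32, 21, 34, 27, 9, 7, 6, 3, 20
Those larger than 1: 32, 21, 34, 27, 9, 7, 6, 3, 20

9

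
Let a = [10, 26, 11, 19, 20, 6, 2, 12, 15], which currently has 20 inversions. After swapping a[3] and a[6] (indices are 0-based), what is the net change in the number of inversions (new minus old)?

-3

Positions 3 and 6 hold 19 and 2; after swapping, the array is [10, 26, 11, 2, 20, 6, 19, 12, 15].
Sweep left to right; for each value list the smaller values that follow it:
10 → 2, 6 → 2
26 → 11, 2, 20, 6, 19, 12, 15 → 7
11 → 2, 6 → 2
2 → none → 0
20 → 6, 19, 12, 15 → 4
6 → none → 0
19 → 12, 15 → 2
12 → none → 0
15 → none → 0
Sum: 2 + 7 + 2 + 0 + 4 + 0 + 2 + 0 + 0 = 17
Change: 17 − 20 = -3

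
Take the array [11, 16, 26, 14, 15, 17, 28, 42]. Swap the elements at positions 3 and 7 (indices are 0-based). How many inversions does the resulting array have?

12 inversions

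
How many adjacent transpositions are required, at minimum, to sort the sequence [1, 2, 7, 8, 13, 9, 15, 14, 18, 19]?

There are 2 adjacent swaps.

The minimum number of adjacent swaps to sort an array equals its inversion count, since every such swap removes exactly one inversion.
Count inversions — for each element, later elements that are smaller:
1: none → 0
2: none → 0
7: none → 0
8: none → 0
13: 9 → 1
9: none → 0
15: 14 → 1
14: none → 0
18: none → 0
19: none → 0
Total inversions: 0 + 0 + 0 + 0 + 1 + 0 + 1 + 0 + 0 + 0 = 2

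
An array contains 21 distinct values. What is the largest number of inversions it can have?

The maximum occurs when the array is in strictly decreasing order: every one of the C(21, 2) pairs is inverted.
C(21, 2) = 21·20/2 = 210

210 inversions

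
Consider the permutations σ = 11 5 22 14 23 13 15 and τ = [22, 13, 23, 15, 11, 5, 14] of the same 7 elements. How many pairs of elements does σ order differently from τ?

Assign each item its position (1..7) in the first ordering, then rewrite the second ordering as that position sequence:
positions: 11→1, 5→2, 22→3, 14→4, 23→5, 13→6, 15→7
second ordering as positions: [3, 6, 5, 7, 1, 2, 4]
Discordant pairs = inversions in this position sequence.
3: 1, 2 → 2
6: 5, 1, 2, 4 → 4
5: 1, 2, 4 → 3
7: 1, 2, 4 → 3
1: 0
2: 0
4: 0
Total: 2 + 4 + 3 + 3 + 0 + 0 + 0 = 12

12 discordant pairs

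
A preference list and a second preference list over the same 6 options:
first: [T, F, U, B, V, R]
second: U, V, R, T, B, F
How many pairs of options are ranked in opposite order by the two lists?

9 pairs

Assign each item its position (1..6) in the first ordering, then rewrite the second ordering as that position sequence:
positions: T→1, F→2, U→3, B→4, V→5, R→6
second ordering as positions: [3, 5, 6, 1, 4, 2]
Discordant pairs = inversions in this position sequence.
3: 1, 2 → 2
5: 1, 4, 2 → 3
6: 1, 4, 2 → 3
1: 0
4: 2 → 1
2: 0
Total: 2 + 3 + 3 + 0 + 1 + 0 = 9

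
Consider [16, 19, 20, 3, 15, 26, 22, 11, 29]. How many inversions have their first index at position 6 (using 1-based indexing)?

The element at index 6 is 26.
Elements after it: 22, 11, 29
Those smaller than 26: 22, 11

2 such elements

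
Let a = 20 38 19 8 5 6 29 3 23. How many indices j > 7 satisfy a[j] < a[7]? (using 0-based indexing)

The element at index 7 is 3.
Elements after it: 23
None of them are smaller than 3.

0 such elements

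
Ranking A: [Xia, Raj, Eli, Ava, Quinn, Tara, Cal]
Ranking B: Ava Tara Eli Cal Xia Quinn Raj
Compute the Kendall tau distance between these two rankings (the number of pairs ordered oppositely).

Assign each item its position (1..7) in the first ordering, then rewrite the second ordering as that position sequence:
positions: Xia→1, Raj→2, Eli→3, Ava→4, Quinn→5, Tara→6, Cal→7
second ordering as positions: [4, 6, 3, 7, 1, 5, 2]
Discordant pairs = inversions in this position sequence.
4: 3, 1, 2 → 3
6: 3, 1, 5, 2 → 4
3: 1, 2 → 2
7: 1, 5, 2 → 3
1: 0
5: 2 → 1
2: 0
Total: 3 + 4 + 2 + 3 + 0 + 1 + 0 = 13

Discordant pairs: 13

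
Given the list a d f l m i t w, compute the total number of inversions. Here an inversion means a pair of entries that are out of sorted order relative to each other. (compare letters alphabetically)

2

For each element, count later entries that are smaller:
a → none → 0
d → none → 0
f → none → 0
l → i → 1
m → i → 1
i → none → 0
t → none → 0
w → none → 0
Sum: 0 + 0 + 0 + 1 + 1 + 0 + 0 + 0 = 2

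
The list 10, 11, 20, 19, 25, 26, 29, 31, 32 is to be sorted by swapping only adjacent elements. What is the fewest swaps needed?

Swaps: 1

The minimum number of adjacent swaps to sort an array equals its inversion count, since every such swap removes exactly one inversion.
Count inversions — for each element, later elements that are smaller:
10: none → 0
11: none → 0
20: 19 → 1
19: none → 0
25: none → 0
26: none → 0
29: none → 0
31: none → 0
32: none → 0
Total inversions: 0 + 0 + 1 + 0 + 0 + 0 + 0 + 0 + 0 = 1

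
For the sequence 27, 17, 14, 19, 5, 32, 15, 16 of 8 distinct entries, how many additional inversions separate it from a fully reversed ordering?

Maximum inversions for 8 distinct elements is C(8, 2) = 8·7/2 = 28.
Current inversions — for each element, count later smaller elements:
27: 6
17: 4
14: 1
19: 3
5: 0
32: 2
15: 0
16: 0
Current total: 6 + 4 + 1 + 3 + 0 + 2 + 0 + 0 = 16
Shortfall: 28 − 16 = 12

12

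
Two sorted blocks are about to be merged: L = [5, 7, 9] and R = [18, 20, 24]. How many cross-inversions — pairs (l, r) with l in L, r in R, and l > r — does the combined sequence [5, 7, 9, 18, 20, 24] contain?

0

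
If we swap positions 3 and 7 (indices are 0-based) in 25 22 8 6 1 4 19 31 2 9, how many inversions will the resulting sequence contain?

30

Positions 3 and 7 hold 6 and 31; after swapping, the array is [25, 22, 8, 31, 1, 4, 19, 6, 2, 9].
Element-by-element contributions:
25: 8
22: 7
8: 4
31: 6
1: 0
4: 1
19: 3
6: 1
2: 0
9: 0
Sum: 8 + 7 + 4 + 6 + 0 + 1 + 3 + 1 + 0 + 0 = 30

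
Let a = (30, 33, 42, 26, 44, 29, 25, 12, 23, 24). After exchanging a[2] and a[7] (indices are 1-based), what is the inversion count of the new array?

Positions 2 and 7 hold 33 and 25; after swapping, the array is [30, 25, 42, 26, 44, 29, 33, 12, 23, 24].
For each element, count later entries that are smaller:
30: 6
25: 3
42: 6
26: 3
44: 5
29: 3
33: 3
12: 0
23: 0
24: 0
Sum: 6 + 3 + 6 + 3 + 5 + 3 + 3 + 0 + 0 + 0 = 29

29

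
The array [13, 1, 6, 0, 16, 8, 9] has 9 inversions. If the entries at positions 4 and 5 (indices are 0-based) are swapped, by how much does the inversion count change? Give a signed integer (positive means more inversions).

-1

Positions 4 and 5 hold 16 and 8; after swapping, the array is [13, 1, 6, 0, 8, 16, 9].
Sweep left to right; for each value list the smaller values that follow it:
13 → 1, 6, 0, 8, 9 → 5
1 → 0 → 1
6 → 0 → 1
0 → none → 0
8 → none → 0
16 → 9 → 1
9 → none → 0
Sum: 5 + 1 + 1 + 0 + 0 + 1 + 0 = 8
Change: 8 − 9 = -1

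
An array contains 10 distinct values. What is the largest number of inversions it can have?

45

The maximum occurs when the array is in strictly decreasing order: every one of the C(10, 2) pairs is inverted.
C(10, 2) = 10·9/2 = 45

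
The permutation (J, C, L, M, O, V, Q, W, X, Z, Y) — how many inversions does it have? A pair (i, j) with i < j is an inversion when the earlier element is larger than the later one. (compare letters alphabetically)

3

For each element, count later entries that are smaller:
J: 1
C: 0
L: 0
M: 0
O: 0
V: 1
Q: 0
W: 0
X: 0
Z: 1
Y: 0
Sum: 1 + 0 + 0 + 0 + 0 + 1 + 0 + 0 + 0 + 1 + 0 = 3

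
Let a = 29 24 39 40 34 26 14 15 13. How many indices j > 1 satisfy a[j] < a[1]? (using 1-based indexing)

The element at index 1 is 29.
Elements after it: 24, 39, 40, 34, 26, 14, 15, 13
Those smaller than 29: 24, 26, 14, 15, 13

5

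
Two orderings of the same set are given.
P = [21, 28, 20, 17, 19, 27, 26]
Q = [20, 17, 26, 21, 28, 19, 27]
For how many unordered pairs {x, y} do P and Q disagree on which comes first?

8

Assign each item its position (1..7) in the first ordering, then rewrite the second ordering as that position sequence:
positions: 21→1, 28→2, 20→3, 17→4, 19→5, 27→6, 26→7
second ordering as positions: [3, 4, 7, 1, 2, 5, 6]
Discordant pairs = inversions in this position sequence.
3: 1, 2 → 2
4: 1, 2 → 2
7: 1, 2, 5, 6 → 4
1: 0
2: 0
5: 0
6: 0
Total: 2 + 2 + 4 + 0 + 0 + 0 + 0 = 8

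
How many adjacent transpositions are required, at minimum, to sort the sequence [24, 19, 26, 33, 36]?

Each adjacent swap fixes exactly one inversion, so the minimum swap count equals the number of inversions.
Count inversions — for each element, later elements that are smaller:
24: 19 → 1
19: none → 0
26: none → 0
33: none → 0
36: none → 0
Total inversions: 1 + 0 + 0 + 0 + 0 = 1

There is 1 swap.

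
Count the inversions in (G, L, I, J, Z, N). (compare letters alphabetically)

3 inversions

Inversion pairs (indices are 0-based):
(1,2): L > I
(1,3): L > J
(4,5): Z > N
That's 3 pairs.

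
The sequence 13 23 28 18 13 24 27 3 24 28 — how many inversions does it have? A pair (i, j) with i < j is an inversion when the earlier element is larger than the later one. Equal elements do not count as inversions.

16

Sweep left to right; for each value list the smaller values that follow it:
13 → 3 → 1
23 → 18, 13, 3 → 3
28 → 18, 13, 24, 27, 3, 24 → 6
18 → 13, 3 → 2
13 → 3 → 1
24 → 3 → 1
27 → 3, 24 → 2
3 → none → 0
24 → none → 0
28 → none → 0
Sum: 1 + 3 + 6 + 2 + 1 + 1 + 2 + 0 + 0 + 0 = 16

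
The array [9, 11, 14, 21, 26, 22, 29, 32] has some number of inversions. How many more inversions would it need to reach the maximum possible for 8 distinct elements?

27

Maximum inversions for 8 distinct elements is C(8, 2) = 8·7/2 = 28.
Current inversions — for each element, count later smaller elements:
9: 0
11: 0
14: 0
21: 0
26: 1
22: 0
29: 0
32: 0
Current total: 0 + 0 + 0 + 0 + 1 + 0 + 0 + 0 = 1
Shortfall: 28 − 1 = 27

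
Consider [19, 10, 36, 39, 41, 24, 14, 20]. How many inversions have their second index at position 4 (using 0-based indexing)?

0

The element at index 4 is 41.
Elements before it: 19, 10, 36, 39
None of them are larger than 41.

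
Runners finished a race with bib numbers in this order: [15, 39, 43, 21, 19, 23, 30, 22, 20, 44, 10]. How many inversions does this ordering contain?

29 out-of-order pairs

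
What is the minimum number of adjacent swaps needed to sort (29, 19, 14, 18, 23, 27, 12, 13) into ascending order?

Minimum adjacent swaps = number of inversions (each swap of adjacent out-of-order elements removes one inversion and no swap can remove more).
Count inversions — for each element, later elements that are smaller:
29: 19, 14, 18, 23, 27, 12, 13 → 7
19: 14, 18, 12, 13 → 4
14: 12, 13 → 2
18: 12, 13 → 2
23: 12, 13 → 2
27: 12, 13 → 2
12: none → 0
13: none → 0
Total inversions: 7 + 4 + 2 + 2 + 2 + 2 + 0 + 0 = 19

19 adjacent swaps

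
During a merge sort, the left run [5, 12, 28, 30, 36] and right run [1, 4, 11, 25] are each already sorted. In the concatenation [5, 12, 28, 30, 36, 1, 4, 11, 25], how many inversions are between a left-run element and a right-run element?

17

Take each right-half value and tally the left-half values above it:
r = 1: 5, 12, 28, 30, 36 → 5
r = 4: 5, 12, 28, 30, 36 → 5
r = 11: 12, 28, 30, 36 → 4
r = 25: 28, 30, 36 → 3
Cross-inversions: 5 + 5 + 4 + 3 = 17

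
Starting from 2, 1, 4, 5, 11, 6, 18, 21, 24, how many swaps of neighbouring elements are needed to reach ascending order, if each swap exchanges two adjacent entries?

There are 2 swaps.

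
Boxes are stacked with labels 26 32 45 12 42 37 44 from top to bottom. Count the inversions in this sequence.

7 inversions

Listing every pair i<j with a[i]>a[j] (using 0-based positions):
(0,3): 26 > 12
(1,3): 32 > 12
(2,3): 45 > 12
(2,4): 45 > 42
(2,5): 45 > 37
(2,6): 45 > 44
(4,5): 42 > 37
That's 7 pairs.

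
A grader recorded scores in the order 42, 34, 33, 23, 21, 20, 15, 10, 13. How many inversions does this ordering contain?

Element-by-element contributions:
42 → 34, 33, 23, 21, 20, 15, 10, 13 → 8
34 → 33, 23, 21, 20, 15, 10, 13 → 7
33 → 23, 21, 20, 15, 10, 13 → 6
23 → 21, 20, 15, 10, 13 → 5
21 → 20, 15, 10, 13 → 4
20 → 15, 10, 13 → 3
15 → 10, 13 → 2
10 → none → 0
13 → none → 0
Sum: 8 + 7 + 6 + 5 + 4 + 3 + 2 + 0 + 0 = 35

35 inversions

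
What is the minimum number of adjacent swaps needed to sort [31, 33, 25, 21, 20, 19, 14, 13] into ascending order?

Minimum adjacent swaps = number of inversions (each swap of adjacent out-of-order elements removes one inversion and no swap can remove more).
Count inversions — for each element, later elements that are smaller:
31: 25, 21, 20, 19, 14, 13 → 6
33: 25, 21, 20, 19, 14, 13 → 6
25: 21, 20, 19, 14, 13 → 5
21: 20, 19, 14, 13 → 4
20: 19, 14, 13 → 3
19: 14, 13 → 2
14: 13 → 1
13: none → 0
Total inversions: 6 + 6 + 5 + 4 + 3 + 2 + 1 + 0 = 27

27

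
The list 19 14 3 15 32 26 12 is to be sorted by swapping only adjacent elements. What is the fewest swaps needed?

The minimum number of adjacent swaps to sort an array equals its inversion count, since every such swap removes exactly one inversion.
Count inversions — for each element, later elements that are smaller:
19: 14, 3, 15, 12 → 4
14: 3, 12 → 2
3: none → 0
15: 12 → 1
32: 26, 12 → 2
26: 12 → 1
12: none → 0
Total inversions: 4 + 2 + 0 + 1 + 2 + 1 + 0 = 10

10 swaps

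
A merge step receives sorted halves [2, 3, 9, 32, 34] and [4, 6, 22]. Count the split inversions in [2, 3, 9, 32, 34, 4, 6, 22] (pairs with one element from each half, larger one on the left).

Take each right-half value and tally the left-half values above it:
r = 4: 9, 32, 34 → 3
r = 6: 9, 32, 34 → 3
r = 22: 32, 34 → 2
Cross-inversions: 3 + 3 + 2 = 8

8 split inversions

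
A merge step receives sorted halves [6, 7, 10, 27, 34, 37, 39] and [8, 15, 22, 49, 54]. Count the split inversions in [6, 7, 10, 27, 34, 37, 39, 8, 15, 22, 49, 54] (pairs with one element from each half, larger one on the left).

13

Count, for every r in R, how many entries of L exceed r:
r = 8: 10, 27, 34, 37, 39 → 5
r = 15: 27, 34, 37, 39 → 4
r = 22: 27, 34, 37, 39 → 4
r = 49: none → 0
r = 54: none → 0
Cross-inversions: 5 + 4 + 4 + 0 + 0 = 13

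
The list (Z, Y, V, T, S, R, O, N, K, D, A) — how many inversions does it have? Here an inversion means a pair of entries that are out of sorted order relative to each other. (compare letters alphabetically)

55 out-of-order pairs

Element-by-element contributions:
Z: 10
Y: 9
V: 8
T: 7
S: 6
R: 5
O: 4
N: 3
K: 2
D: 1
A: 0
Sum: 10 + 9 + 8 + 7 + 6 + 5 + 4 + 3 + 2 + 1 + 0 = 55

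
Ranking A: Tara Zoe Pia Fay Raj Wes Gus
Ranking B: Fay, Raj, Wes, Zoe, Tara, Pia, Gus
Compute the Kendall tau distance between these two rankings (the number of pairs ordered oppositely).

Assign each item its position (1..7) in the first ordering, then rewrite the second ordering as that position sequence:
positions: Tara→1, Zoe→2, Pia→3, Fay→4, Raj→5, Wes→6, Gus→7
second ordering as positions: [4, 5, 6, 2, 1, 3, 7]
Discordant pairs = inversions in this position sequence.
4: 2, 1, 3 → 3
5: 2, 1, 3 → 3
6: 2, 1, 3 → 3
2: 1 → 1
1: 0
3: 0
7: 0
Total: 3 + 3 + 3 + 1 + 0 + 0 + 0 = 10

10 discordant pairs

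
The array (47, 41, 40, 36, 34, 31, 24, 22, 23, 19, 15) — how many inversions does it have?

Count, for each position, how many later elements it exceeds:
47: 10
41: 9
40: 8
36: 7
34: 6
31: 5
24: 4
22: 2
23: 2
19: 1
15: 0
Sum: 10 + 9 + 8 + 7 + 6 + 5 + 4 + 2 + 2 + 1 + 0 = 54

54 inversions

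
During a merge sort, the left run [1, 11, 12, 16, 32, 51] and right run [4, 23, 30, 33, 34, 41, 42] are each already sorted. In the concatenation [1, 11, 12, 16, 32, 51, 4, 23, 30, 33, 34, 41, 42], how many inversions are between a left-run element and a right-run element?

There are 13 split inversions.

Take each right-half value and tally the left-half values above it:
r = 4: 11, 12, 16, 32, 51 → 5
r = 23: 32, 51 → 2
r = 30: 32, 51 → 2
r = 33: 51 → 1
r = 34: 51 → 1
r = 41: 51 → 1
r = 42: 51 → 1
Cross-inversions: 5 + 2 + 2 + 1 + 1 + 1 + 1 = 13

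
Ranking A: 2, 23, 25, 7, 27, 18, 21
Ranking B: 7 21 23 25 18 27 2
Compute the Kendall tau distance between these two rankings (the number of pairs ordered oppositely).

13

Assign each item its position (1..7) in the first ordering, then rewrite the second ordering as that position sequence:
positions: 2→1, 23→2, 25→3, 7→4, 27→5, 18→6, 21→7
second ordering as positions: [4, 7, 2, 3, 6, 5, 1]
Discordant pairs = inversions in this position sequence.
4: 2, 3, 1 → 3
7: 2, 3, 6, 5, 1 → 5
2: 1 → 1
3: 1 → 1
6: 5, 1 → 2
5: 1 → 1
1: 0
Total: 3 + 5 + 1 + 1 + 2 + 1 + 0 = 13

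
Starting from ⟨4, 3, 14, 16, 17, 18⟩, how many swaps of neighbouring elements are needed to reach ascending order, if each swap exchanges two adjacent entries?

1

Minimum adjacent swaps = number of inversions (each swap of adjacent out-of-order elements removes one inversion and no swap can remove more).
Count inversions — for each element, later elements that are smaller:
4: 3 → 1
3: none → 0
14: none → 0
16: none → 0
17: none → 0
18: none → 0
Total inversions: 1 + 0 + 0 + 0 + 0 + 0 = 1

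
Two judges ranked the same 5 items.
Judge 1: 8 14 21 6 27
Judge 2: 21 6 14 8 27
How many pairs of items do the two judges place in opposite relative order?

Discordant pairs: 5

Assign each item its position (1..5) in the first ordering, then rewrite the second ordering as that position sequence:
positions: 8→1, 14→2, 21→3, 6→4, 27→5
second ordering as positions: [3, 4, 2, 1, 5]
Discordant pairs = inversions in this position sequence.
3: 2, 1 → 2
4: 2, 1 → 2
2: 1 → 1
1: 0
5: 0
Total: 2 + 2 + 1 + 0 + 0 = 5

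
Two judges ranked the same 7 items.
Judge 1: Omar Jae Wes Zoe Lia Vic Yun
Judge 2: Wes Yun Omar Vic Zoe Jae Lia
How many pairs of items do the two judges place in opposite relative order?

Assign each item its position (1..7) in the first ordering, then rewrite the second ordering as that position sequence:
positions: Omar→1, Jae→2, Wes→3, Zoe→4, Lia→5, Vic→6, Yun→7
second ordering as positions: [3, 7, 1, 6, 4, 2, 5]
Discordant pairs = inversions in this position sequence.
3: 1, 2 → 2
7: 1, 6, 4, 2, 5 → 5
1: 0
6: 4, 2, 5 → 3
4: 2 → 1
2: 0
5: 0
Total: 2 + 5 + 0 + 3 + 1 + 0 + 0 = 11

Discordant pairs: 11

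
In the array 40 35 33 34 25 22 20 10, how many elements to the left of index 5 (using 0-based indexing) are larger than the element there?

The element at index 5 is 22.
Elements before it: 40, 35, 33, 34, 25
Those larger than 22: 40, 35, 33, 34, 25

5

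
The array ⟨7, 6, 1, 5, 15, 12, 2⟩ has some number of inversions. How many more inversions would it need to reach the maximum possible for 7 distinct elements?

10

Maximum inversions for 7 distinct elements is C(7, 2) = 7·6/2 = 21.
Current inversions — for each element, count later smaller elements:
7: 4
6: 3
1: 0
5: 1
15: 2
12: 1
2: 0
Current total: 4 + 3 + 0 + 1 + 2 + 1 + 0 = 11
Shortfall: 21 − 11 = 10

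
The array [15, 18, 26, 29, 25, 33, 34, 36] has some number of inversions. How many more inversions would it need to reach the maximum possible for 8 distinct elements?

Maximum inversions for 8 distinct elements is C(8, 2) = 8·7/2 = 28.
Current inversions — for each element, count later smaller elements:
15: 0
18: 0
26: 1
29: 1
25: 0
33: 0
34: 0
36: 0
Current total: 0 + 0 + 1 + 1 + 0 + 0 + 0 + 0 = 2
Shortfall: 28 − 2 = 26

26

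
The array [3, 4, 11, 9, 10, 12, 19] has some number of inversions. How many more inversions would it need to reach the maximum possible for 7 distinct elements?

19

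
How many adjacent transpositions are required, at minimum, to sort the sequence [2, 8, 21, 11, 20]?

2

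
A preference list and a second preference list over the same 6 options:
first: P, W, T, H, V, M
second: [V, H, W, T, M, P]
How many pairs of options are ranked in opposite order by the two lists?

Pairs: 10

Assign each item its position (1..6) in the first ordering, then rewrite the second ordering as that position sequence:
positions: P→1, W→2, T→3, H→4, V→5, M→6
second ordering as positions: [5, 4, 2, 3, 6, 1]
Discordant pairs = inversions in this position sequence.
5: 4, 2, 3, 1 → 4
4: 2, 3, 1 → 3
2: 1 → 1
3: 1 → 1
6: 1 → 1
1: 0
Total: 4 + 3 + 1 + 1 + 1 + 0 = 10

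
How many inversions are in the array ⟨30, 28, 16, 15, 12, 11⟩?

15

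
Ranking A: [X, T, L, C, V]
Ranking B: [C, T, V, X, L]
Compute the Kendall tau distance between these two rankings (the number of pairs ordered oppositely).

Assign each item its position (1..5) in the first ordering, then rewrite the second ordering as that position sequence:
positions: X→1, T→2, L→3, C→4, V→5
second ordering as positions: [4, 2, 5, 1, 3]
Discordant pairs = inversions in this position sequence.
4: 2, 1, 3 → 3
2: 1 → 1
5: 1, 3 → 2
1: 0
3: 0
Total: 3 + 1 + 2 + 0 + 0 = 6

6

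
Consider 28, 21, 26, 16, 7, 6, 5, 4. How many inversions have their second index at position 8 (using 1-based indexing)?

The element at index 8 is 4.
Elements before it: 28, 21, 26, 16, 7, 6, 5
Those larger than 4: 28, 21, 26, 16, 7, 6, 5

7 such elements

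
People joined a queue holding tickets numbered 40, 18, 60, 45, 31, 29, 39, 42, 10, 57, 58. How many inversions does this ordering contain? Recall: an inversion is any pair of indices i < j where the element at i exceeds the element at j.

24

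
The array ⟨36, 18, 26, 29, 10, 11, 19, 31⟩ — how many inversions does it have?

Element-by-element contributions:
36 → 18, 26, 29, 10, 11, 19, 31 → 7
18 → 10, 11 → 2
26 → 10, 11, 19 → 3
29 → 10, 11, 19 → 3
10 → none → 0
11 → none → 0
19 → none → 0
31 → none → 0
Sum: 7 + 2 + 3 + 3 + 0 + 0 + 0 + 0 = 15

15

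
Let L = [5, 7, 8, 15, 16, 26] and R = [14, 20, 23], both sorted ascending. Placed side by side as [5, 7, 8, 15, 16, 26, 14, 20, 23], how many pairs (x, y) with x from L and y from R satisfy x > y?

For each element r of the right run, count left-run elements greater than r:
r = 14: 15, 16, 26 → 3
r = 20: 26 → 1
r = 23: 26 → 1
Cross-inversions: 3 + 1 + 1 = 5

5 cross-inversions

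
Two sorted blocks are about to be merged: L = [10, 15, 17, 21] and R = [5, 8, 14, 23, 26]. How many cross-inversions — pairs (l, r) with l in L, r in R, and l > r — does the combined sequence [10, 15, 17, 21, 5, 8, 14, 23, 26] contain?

Count, for every r in R, how many entries of L exceed r:
r = 5: 10, 15, 17, 21 → 4
r = 8: 10, 15, 17, 21 → 4
r = 14: 15, 17, 21 → 3
r = 23: none → 0
r = 26: none → 0
Cross-inversions: 4 + 4 + 3 + 0 + 0 = 11

There are 11 split inversions.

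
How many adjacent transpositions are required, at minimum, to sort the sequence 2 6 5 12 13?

1

Each adjacent swap fixes exactly one inversion, so the minimum swap count equals the number of inversions.
Count inversions — for each element, later elements that are smaller:
2: none → 0
6: 5 → 1
5: none → 0
12: none → 0
13: none → 0
Total inversions: 0 + 1 + 0 + 0 + 0 = 1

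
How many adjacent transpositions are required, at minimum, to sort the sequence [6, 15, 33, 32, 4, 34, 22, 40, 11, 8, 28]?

Each adjacent swap fixes exactly one inversion, so the minimum swap count equals the number of inversions.
Count inversions — for each element, later elements that are smaller:
6: 4 → 1
15: 4, 11, 8 → 3
33: 32, 4, 22, 11, 8, 28 → 6
32: 4, 22, 11, 8, 28 → 5
4: none → 0
34: 22, 11, 8, 28 → 4
22: 11, 8 → 2
40: 11, 8, 28 → 3
11: 8 → 1
8: none → 0
28: none → 0
Total inversions: 1 + 3 + 6 + 5 + 0 + 4 + 2 + 3 + 1 + 0 + 0 = 25

25 adjacent swaps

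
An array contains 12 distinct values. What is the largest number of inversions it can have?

Inversions: 66

A reversed (strictly descending) arrangement makes every pair an inversion, giving C(12, 2) inversions.
C(12, 2) = 12·11/2 = 66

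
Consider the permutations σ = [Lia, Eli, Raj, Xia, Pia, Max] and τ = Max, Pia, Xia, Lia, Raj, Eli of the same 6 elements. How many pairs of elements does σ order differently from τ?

Assign each item its position (1..6) in the first ordering, then rewrite the second ordering as that position sequence:
positions: Lia→1, Eli→2, Raj→3, Xia→4, Pia→5, Max→6
second ordering as positions: [6, 5, 4, 1, 3, 2]
Discordant pairs = inversions in this position sequence.
6: 5, 4, 1, 3, 2 → 5
5: 4, 1, 3, 2 → 4
4: 1, 3, 2 → 3
1: 0
3: 2 → 1
2: 0
Total: 5 + 4 + 3 + 0 + 1 + 0 = 13

13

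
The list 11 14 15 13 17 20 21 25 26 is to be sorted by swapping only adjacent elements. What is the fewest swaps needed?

2

Minimum adjacent swaps = number of inversions (each swap of adjacent out-of-order elements removes one inversion and no swap can remove more).
Count inversions — for each element, later elements that are smaller:
11: none → 0
14: 13 → 1
15: 13 → 1
13: none → 0
17: none → 0
20: none → 0
21: none → 0
25: none → 0
26: none → 0
Total inversions: 0 + 1 + 1 + 0 + 0 + 0 + 0 + 0 + 0 = 2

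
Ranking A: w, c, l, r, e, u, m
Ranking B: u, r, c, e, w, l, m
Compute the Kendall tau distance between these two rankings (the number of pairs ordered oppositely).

Assign each item its position (1..7) in the first ordering, then rewrite the second ordering as that position sequence:
positions: w→1, c→2, l→3, r→4, e→5, u→6, m→7
second ordering as positions: [6, 4, 2, 5, 1, 3, 7]
Discordant pairs = inversions in this position sequence.
6: 4, 2, 5, 1, 3 → 5
4: 2, 1, 3 → 3
2: 1 → 1
5: 1, 3 → 2
1: 0
3: 0
7: 0
Total: 5 + 3 + 1 + 2 + 0 + 0 + 0 = 11

There are 11 discordant pairs.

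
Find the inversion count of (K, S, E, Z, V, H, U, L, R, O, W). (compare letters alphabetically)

Count, for each position, how many later elements it exceeds:
K: 2
S: 5
E: 0
Z: 7
V: 5
H: 0
U: 3
L: 0
R: 1
O: 0
W: 0
Sum: 2 + 5 + 0 + 7 + 5 + 0 + 3 + 0 + 1 + 0 + 0 = 23

Out-of-order pairs: 23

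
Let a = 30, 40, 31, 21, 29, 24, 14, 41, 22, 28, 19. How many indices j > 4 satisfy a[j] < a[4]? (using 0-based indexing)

The element at index 4 is 29.
Elements after it: 24, 14, 41, 22, 28, 19
Those smaller than 29: 24, 14, 22, 28, 19

5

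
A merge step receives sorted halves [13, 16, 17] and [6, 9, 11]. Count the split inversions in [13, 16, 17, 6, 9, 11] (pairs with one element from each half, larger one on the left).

Count, for every r in R, how many entries of L exceed r:
r = 6: 13, 16, 17 → 3
r = 9: 13, 16, 17 → 3
r = 11: 13, 16, 17 → 3
Cross-inversions: 3 + 3 + 3 = 9

Split inversions: 9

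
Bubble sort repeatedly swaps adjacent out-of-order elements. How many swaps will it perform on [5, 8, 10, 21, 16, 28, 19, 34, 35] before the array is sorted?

Each adjacent swap fixes exactly one inversion, so the minimum swap count equals the number of inversions.
Count inversions — for each element, later elements that are smaller:
5: none → 0
8: none → 0
10: none → 0
21: 16, 19 → 2
16: none → 0
28: 19 → 1
19: none → 0
34: none → 0
35: none → 0
Total inversions: 0 + 0 + 0 + 2 + 0 + 1 + 0 + 0 + 0 = 3

3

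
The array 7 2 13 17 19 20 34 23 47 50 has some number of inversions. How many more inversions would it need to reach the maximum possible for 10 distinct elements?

43

Maximum inversions for 10 distinct elements is C(10, 2) = 10·9/2 = 45.
Current inversions — for each element, count later smaller elements:
7: 1
2: 0
13: 0
17: 0
19: 0
20: 0
34: 1
23: 0
47: 0
50: 0
Current total: 1 + 0 + 0 + 0 + 0 + 0 + 1 + 0 + 0 + 0 = 2
Shortfall: 45 − 2 = 43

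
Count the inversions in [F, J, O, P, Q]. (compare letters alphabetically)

0 out-of-order pairs

Listing every pair i<j with a[i]>a[j] (using 0-based positions):
(none)
That's 0 pairs.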